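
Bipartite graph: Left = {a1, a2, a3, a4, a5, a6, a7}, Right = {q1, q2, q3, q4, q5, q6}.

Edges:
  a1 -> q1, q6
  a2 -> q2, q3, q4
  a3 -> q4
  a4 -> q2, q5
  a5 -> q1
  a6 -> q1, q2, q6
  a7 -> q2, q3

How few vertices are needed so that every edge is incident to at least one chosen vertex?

A maximum matching has 6 edges (e.g. a1–q6, a2–q3, a3–q4, a4–q5, a5–q1, a6–q2).
By König's theorem the minimum vertex cover has the same size. One such cover is {a4, q1, q2, q3, q4, q6}.

6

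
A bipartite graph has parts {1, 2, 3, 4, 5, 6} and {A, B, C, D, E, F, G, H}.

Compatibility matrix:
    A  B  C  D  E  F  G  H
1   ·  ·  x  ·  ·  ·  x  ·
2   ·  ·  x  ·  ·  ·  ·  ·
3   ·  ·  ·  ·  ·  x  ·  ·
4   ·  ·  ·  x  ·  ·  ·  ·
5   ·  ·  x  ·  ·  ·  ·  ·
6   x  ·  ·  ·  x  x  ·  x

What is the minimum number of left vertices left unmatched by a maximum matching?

1

One maximum matching: 1-G, 2-C, 3-F, 4-D, 6-H.
The set {2, 5} has only 1 neighbour ({C}), so by Hall's theorem at most 5 of the 6 left vertices can be matched.
That matches 5 of the 6, leaving 1 unmatched; no matching can do better.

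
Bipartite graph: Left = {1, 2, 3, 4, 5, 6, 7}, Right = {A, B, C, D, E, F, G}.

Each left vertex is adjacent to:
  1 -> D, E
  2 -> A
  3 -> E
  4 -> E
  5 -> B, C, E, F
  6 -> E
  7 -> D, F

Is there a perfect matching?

The set {3, 4, 6} has only 1 neighbour ({E}), so by Hall's theorem at most 5 of the 7 left vertices can be matched.
Hence no matching covers every left vertex.

No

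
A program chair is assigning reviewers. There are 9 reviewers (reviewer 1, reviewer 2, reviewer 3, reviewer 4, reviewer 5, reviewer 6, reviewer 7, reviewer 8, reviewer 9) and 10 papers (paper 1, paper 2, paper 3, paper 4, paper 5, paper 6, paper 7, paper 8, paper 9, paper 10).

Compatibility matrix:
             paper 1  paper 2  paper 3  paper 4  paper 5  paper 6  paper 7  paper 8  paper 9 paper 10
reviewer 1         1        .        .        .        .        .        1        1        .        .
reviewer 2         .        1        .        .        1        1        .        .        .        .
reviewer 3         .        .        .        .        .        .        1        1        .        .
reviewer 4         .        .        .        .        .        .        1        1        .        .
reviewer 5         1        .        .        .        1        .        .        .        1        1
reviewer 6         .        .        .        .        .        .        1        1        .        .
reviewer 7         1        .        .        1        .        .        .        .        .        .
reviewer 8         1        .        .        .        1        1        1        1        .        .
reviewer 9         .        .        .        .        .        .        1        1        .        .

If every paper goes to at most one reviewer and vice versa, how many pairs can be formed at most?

7

For example, pair reviewer 1–paper 1, reviewer 2–paper 2, reviewer 3–paper 8, reviewer 4–paper 7, reviewer 5–paper 10, reviewer 7–paper 4, reviewer 8–paper 6.
The set {reviewer 3, reviewer 4, reviewer 6, reviewer 9} has only 2 neighbours ({paper 7, paper 8}), so by Hall's theorem at most 7 of the 9 reviewers can be matched.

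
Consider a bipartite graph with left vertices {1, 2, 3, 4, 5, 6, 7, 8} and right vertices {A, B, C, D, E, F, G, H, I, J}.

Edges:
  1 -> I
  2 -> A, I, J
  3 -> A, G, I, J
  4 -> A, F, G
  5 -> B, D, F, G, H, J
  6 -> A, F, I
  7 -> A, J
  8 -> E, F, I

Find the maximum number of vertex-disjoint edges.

7

A valid assignment of size 7: 1–I, 2–A, 3–J, 4–G, 5–H, 6–F, 8–E.
The set {1, 2, 3, 4, 6, 7} has only 5 neighbours ({A, F, G, I, J}), so by Hall's theorem at most 7 of the 8 left vertices can be matched.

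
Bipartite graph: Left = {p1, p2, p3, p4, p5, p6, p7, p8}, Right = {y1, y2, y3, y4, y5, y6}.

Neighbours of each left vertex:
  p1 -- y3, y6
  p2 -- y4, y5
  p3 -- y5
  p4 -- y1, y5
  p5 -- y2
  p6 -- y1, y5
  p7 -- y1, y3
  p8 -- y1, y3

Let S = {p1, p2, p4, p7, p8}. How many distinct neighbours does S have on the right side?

5

The union of neighbours of {p1, p2, p4, p7, p8} is {y1, y3, y4, y5, y6}, which has 5 elements.
Since |N(S)| = 5 ≥ |S| = 5, Hall's condition holds for this subset.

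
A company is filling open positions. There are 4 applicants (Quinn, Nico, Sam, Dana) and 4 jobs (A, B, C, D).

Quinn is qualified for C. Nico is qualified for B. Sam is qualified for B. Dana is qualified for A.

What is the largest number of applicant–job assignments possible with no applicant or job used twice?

3

For example, pair Quinn–C, Nico–B, Dana–A.
The set {Nico, Sam} has only 1 neighbour ({B}), so by Hall's theorem at most 3 of the 4 applicants can be matched.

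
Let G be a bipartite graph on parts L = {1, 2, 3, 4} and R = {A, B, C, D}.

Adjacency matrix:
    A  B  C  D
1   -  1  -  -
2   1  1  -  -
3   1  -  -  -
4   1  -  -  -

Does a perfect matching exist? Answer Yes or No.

The set {1, 2, 3, 4} has only 2 neighbours ({A, B}), so by Hall's theorem at most 2 of the 4 left vertices can be matched.
Hence no matching covers every left vertex.

No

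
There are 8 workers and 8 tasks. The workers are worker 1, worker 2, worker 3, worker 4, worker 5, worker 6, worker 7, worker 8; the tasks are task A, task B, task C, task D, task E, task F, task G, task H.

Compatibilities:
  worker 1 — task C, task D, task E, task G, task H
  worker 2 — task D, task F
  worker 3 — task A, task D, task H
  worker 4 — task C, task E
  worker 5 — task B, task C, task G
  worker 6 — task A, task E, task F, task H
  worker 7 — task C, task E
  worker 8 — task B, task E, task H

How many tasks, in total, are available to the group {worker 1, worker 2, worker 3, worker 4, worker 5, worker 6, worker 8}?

The union of neighbours of {worker 1, worker 2, worker 3, worker 4, worker 5, worker 6, worker 8} is {task A, task B, task C, task D, task E, task F, task G, task H}, which has 8 elements.
Since |N(S)| = 8 ≥ |S| = 7, Hall's condition holds for this subset.

8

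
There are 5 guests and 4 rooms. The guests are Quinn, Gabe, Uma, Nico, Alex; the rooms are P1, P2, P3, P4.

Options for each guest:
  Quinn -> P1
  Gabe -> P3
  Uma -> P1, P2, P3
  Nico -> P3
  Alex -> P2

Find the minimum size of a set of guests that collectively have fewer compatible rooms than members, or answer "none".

2

Take S = {Gabe, Nico}. Its neighbourhood is {P3}, so |N(S)| = 1 < |S| = 2.
No single vertex violates Hall's condition since each has at least one neighbour, so 2 is the minimum.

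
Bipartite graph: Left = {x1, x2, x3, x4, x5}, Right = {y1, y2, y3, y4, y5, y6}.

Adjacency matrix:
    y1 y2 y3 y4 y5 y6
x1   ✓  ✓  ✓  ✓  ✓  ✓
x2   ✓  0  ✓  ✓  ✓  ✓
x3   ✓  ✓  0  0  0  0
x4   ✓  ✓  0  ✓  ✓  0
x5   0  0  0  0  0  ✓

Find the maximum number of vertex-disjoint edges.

One maximum matching: x1–y4, x2–y3, x3–y2, x4–y1, x5–y6.
All 5 left vertices are matched, so no larger matching exists.

5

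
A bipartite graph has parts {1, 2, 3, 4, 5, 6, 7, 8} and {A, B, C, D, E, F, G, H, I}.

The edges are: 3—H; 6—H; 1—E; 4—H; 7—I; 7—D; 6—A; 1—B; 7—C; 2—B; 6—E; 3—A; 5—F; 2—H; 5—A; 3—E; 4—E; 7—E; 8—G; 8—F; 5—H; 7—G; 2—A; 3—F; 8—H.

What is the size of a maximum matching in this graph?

One maximum matching: 1–B, 2–A, 3–H, 4–E, 5–F, 7–D, 8–G.
The set {1, 2, 3, 4, 5, 6} has only 5 neighbours ({A, B, E, F, H}), so by Hall's theorem at most 7 of the 8 left vertices can be matched.

7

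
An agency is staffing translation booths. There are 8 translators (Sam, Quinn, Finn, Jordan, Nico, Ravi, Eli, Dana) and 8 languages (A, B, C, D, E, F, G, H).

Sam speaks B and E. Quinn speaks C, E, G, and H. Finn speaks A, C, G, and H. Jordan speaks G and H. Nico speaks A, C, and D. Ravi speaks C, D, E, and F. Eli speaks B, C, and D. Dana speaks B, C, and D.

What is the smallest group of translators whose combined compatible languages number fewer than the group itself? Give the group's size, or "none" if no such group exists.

none

A matching saturating every translator exists, for instance Sam→E, Quinn→G, Finn→A, Jordan→H, Nico→D, Ravi→F, Eli→C, Dana→B.
By Hall's marriage theorem, this means |N(S)| ≥ |S| for every subset S, so no violating subset exists.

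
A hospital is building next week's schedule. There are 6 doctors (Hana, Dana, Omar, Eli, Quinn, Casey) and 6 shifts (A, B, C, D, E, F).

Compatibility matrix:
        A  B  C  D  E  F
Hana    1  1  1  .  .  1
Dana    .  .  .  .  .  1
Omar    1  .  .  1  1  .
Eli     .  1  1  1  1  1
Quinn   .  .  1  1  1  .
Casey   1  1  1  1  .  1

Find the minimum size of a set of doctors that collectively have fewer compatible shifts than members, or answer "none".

A matching saturating every doctor exists, for instance Hana→C, Dana→F, Omar→D, Eli→B, Quinn→E, Casey→A.
By Hall's marriage theorem, this means |N(S)| ≥ |S| for every subset S, so no violating subset exists.

none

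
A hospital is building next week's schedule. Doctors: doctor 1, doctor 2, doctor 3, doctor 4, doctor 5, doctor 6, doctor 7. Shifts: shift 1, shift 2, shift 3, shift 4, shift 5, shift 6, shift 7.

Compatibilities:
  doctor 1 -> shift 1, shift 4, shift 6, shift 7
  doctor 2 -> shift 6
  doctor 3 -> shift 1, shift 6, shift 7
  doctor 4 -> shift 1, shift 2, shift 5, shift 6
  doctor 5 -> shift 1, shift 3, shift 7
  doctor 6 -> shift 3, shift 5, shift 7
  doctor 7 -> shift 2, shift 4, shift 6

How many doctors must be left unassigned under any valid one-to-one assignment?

0

One maximum matching: doctor 1–shift 1, doctor 2–shift 6, doctor 3–shift 7, doctor 4–shift 2, doctor 5–shift 3, doctor 6–shift 5, doctor 7–shift 4.
All 7 doctors are matched, so no larger matching exists.
That matches 7 of the 7, leaving 0 unmatched; no matching can do better.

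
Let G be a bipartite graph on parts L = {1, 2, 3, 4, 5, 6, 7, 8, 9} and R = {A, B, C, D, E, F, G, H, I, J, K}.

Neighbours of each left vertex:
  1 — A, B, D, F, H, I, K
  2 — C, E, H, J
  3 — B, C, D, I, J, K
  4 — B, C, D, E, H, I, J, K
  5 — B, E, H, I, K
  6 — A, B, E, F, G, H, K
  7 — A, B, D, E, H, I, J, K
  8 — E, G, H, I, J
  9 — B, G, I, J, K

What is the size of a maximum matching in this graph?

One maximum matching: 1–H, 2–C, 3–D, 4–E, 5–B, 6–A, 7–K, 8–G, 9–J.
All 9 left vertices are matched, so no larger matching exists.

9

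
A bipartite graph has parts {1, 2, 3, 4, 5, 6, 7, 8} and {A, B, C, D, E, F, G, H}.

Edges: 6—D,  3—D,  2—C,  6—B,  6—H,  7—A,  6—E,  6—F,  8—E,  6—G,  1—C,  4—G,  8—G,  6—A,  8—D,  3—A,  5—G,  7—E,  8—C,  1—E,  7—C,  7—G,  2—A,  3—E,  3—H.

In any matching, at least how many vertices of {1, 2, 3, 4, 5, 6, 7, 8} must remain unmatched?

1

A valid assignment of size 7: 1-C, 2-A, 3-H, 4-G, 6-B, 7-E, 8-D.
The set {4, 5} has only 1 neighbour ({G}), so by Hall's theorem at most 7 of the 8 left vertices can be matched.
That matches 7 of the 8, leaving 1 unmatched; no matching can do better.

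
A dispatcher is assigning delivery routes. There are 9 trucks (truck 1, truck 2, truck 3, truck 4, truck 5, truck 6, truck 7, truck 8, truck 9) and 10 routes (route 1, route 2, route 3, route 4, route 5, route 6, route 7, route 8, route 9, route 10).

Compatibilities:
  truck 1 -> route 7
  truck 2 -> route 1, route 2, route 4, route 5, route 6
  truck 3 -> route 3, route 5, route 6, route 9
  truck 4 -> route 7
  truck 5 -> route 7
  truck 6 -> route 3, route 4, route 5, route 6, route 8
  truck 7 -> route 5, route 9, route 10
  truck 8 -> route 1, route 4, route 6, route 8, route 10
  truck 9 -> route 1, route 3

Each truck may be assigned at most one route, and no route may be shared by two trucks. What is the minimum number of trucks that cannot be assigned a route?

One maximum matching: truck 1-route 7, truck 2-route 2, truck 3-route 9, truck 6-route 4, truck 7-route 10, truck 8-route 8, truck 9-route 3.
The set {truck 1, truck 4, truck 5} has only 1 neighbour ({route 7}), so by Hall's theorem at most 7 of the 9 trucks can be matched.
That matches 7 of the 9, leaving 2 unmatched; no matching can do better.

2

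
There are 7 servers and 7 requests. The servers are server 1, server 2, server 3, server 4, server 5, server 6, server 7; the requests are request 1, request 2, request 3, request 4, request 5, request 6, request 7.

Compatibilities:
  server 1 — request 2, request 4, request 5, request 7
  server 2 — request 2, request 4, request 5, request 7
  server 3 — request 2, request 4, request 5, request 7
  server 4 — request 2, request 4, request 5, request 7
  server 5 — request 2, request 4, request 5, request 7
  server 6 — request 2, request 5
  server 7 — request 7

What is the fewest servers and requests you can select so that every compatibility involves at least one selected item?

4

A maximum matching has 4 edges (e.g. server 1–request 2, server 2–request 4, server 3–request 5, server 4–request 7).
By König's theorem the minimum vertex cover has the same size. One such cover is {request 2, request 4, request 5, request 7}.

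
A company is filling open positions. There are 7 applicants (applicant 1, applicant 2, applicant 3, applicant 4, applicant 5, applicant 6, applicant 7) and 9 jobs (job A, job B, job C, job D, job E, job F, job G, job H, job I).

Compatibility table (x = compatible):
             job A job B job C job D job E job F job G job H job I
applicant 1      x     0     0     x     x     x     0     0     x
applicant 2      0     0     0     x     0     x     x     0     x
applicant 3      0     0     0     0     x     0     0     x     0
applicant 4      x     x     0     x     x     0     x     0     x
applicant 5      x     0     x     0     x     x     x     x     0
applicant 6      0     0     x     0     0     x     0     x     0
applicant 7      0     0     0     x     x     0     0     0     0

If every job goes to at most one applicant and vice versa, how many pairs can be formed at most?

7

For example, pair applicant 1–job F, applicant 2–job G, applicant 3–job E, applicant 4–job B, applicant 5–job H, applicant 6–job C, applicant 7–job D.
This saturates every applicant, so 7 is the maximum.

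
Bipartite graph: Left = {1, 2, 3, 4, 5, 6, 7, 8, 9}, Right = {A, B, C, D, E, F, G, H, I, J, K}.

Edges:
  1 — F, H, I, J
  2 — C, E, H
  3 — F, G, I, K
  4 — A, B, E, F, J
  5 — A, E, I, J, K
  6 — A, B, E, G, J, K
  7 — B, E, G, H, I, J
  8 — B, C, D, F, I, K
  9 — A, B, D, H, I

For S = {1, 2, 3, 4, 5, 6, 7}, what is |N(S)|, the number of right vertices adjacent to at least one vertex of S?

The union of neighbours of {1, 2, 3, 4, 5, 6, 7} is {A, B, C, E, F, G, H, I, J, K}, which has 10 elements.
Since |N(S)| = 10 ≥ |S| = 7, Hall's condition holds for this subset.

10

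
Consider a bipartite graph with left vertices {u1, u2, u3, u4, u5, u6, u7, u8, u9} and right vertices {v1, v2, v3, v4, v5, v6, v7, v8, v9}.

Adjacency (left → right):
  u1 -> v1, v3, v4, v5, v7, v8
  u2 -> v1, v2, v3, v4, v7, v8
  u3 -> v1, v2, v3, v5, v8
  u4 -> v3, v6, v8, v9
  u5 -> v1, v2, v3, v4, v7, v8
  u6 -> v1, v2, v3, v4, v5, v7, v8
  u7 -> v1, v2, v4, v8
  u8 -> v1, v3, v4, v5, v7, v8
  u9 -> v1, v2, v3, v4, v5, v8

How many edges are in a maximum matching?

For example, pair u1→v3, u2→v7, u3→v5, u4→v6, u5→v2, u6→v4, u7→v1, u8→v8.
The set {u1, u2, u3, u5, u6, u7, u8, u9} has only 7 neighbours ({v1, v2, v3, v4, v5, v7, v8}), so by Hall's theorem at most 8 of the 9 left vertices can be matched.

8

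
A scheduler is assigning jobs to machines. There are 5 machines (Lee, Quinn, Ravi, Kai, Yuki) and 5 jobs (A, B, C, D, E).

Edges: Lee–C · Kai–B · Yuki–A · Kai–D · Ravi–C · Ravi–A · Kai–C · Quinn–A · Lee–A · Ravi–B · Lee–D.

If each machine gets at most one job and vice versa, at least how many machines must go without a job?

A valid assignment of size 4: Lee→D, Quinn→A, Ravi→C, Kai→B.
The set {Quinn, Yuki} has only 1 neighbour ({A}), so by Hall's theorem at most 4 of the 5 machines can be matched.
That matches 4 of the 5, leaving 1 unmatched; no matching can do better.

1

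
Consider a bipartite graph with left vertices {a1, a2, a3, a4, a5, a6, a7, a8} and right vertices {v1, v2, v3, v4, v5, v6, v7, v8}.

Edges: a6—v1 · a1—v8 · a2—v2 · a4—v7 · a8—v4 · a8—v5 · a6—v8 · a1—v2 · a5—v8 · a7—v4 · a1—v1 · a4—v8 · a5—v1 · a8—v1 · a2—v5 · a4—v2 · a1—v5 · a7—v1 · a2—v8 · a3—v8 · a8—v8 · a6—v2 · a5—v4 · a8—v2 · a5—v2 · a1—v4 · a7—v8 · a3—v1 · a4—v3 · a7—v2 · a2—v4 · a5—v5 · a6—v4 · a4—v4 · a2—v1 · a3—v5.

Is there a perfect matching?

No

The set {a1, a2, a3, a5, a6, a7, a8} has only 5 neighbours ({v1, v2, v4, v5, v8}), so by Hall's theorem at most 6 of the 8 left vertices can be matched.
Hence no matching covers every left vertex.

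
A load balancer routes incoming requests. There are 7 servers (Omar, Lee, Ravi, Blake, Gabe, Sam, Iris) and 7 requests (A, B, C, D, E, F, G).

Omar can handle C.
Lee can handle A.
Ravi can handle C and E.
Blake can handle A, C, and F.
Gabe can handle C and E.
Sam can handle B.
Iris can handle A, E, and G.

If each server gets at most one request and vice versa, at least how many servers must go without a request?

For example, pair Omar–C, Lee–A, Ravi–E, Blake–F, Sam–B, Iris–G.
The set {Omar, Ravi, Gabe} has only 2 neighbours ({C, E}), so by Hall's theorem at most 6 of the 7 servers can be matched.
That matches 6 of the 7, leaving 1 unmatched; no matching can do better.

1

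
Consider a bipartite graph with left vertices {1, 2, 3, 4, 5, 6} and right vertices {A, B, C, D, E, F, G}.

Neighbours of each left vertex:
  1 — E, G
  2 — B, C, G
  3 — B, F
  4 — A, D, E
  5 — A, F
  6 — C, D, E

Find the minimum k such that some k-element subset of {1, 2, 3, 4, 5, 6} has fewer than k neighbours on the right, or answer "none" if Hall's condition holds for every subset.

none

A matching saturating every left vertex exists, for instance 1→G, 2→C, 3→B, 4→D, 5→F, 6→E.
By Hall's marriage theorem, this means |N(S)| ≥ |S| for every subset S, so no violating subset exists.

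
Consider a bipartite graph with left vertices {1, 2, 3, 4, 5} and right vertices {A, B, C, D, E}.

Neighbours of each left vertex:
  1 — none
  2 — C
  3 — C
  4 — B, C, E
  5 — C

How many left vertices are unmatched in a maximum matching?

3

A valid assignment of size 2: 2→C, 4→B.
The set {1, 2, 3, 5} has only 1 neighbour ({C}), so by Hall's theorem at most 2 of the 5 left vertices can be matched.
That matches 2 of the 5, leaving 3 unmatched; no matching can do better.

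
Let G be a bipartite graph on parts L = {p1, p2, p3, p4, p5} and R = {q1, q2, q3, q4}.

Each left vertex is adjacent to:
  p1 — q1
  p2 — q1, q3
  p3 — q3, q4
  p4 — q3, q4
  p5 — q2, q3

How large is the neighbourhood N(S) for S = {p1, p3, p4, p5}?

4

The union of neighbours of {p1, p3, p4, p5} is {q1, q2, q3, q4}, which has 4 elements.
Since |N(S)| = 4 ≥ |S| = 4, Hall's condition holds for this subset.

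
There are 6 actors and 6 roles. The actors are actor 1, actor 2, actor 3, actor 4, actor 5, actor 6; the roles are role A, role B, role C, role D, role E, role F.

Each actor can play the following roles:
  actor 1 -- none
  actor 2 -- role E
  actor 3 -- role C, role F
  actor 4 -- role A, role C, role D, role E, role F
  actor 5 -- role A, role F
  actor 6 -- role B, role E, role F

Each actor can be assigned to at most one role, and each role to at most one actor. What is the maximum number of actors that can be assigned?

5

A valid assignment of size 5: actor 2-role E, actor 3-role C, actor 4-role D, actor 5-role A, actor 6-role F.
The set {actor 1} has only 0 neighbours (∅), so by Hall's theorem at most 5 of the 6 actors can be matched.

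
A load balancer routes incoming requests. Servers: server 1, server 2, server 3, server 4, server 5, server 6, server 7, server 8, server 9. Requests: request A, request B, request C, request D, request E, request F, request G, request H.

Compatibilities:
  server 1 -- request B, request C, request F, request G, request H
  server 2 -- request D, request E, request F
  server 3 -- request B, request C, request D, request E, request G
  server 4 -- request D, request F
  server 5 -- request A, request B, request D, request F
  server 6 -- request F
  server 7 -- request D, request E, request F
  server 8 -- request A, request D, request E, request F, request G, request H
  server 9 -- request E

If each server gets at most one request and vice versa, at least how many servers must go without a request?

2

One maximum matching: server 1-request G, server 2-request E, server 3-request C, server 4-request D, server 5-request A, server 6-request F, server 8-request H.
The set {server 2, server 4, server 6, server 7, server 9} has only 3 neighbours ({request D, request E, request F}), so by Hall's theorem at most 7 of the 9 servers can be matched.
That matches 7 of the 9, leaving 2 unmatched; no matching can do better.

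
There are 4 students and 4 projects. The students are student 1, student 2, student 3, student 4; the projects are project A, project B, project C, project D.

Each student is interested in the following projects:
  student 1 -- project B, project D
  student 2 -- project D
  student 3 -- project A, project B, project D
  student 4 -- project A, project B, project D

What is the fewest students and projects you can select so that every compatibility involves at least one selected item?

The 3 edges student 1–project B, student 2–project D, student 3–project A form a matching, so any vertex cover needs at least 3 vertices (one per matched edge).
Conversely {project A, project B, project D} meets every edge and has exactly 3 vertices, so 3 is optimal.

3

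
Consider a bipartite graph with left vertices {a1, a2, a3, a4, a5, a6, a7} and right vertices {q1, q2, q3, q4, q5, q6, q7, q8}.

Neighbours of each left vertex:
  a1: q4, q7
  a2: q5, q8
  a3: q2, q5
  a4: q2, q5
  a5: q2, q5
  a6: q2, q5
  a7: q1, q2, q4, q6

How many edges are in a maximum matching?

5

One maximum matching: a1–q7, a2–q8, a3–q5, a4–q2, a7–q6.
The set {a3, a4, a5, a6} has only 2 neighbours ({q2, q5}), so by Hall's theorem at most 5 of the 7 left vertices can be matched.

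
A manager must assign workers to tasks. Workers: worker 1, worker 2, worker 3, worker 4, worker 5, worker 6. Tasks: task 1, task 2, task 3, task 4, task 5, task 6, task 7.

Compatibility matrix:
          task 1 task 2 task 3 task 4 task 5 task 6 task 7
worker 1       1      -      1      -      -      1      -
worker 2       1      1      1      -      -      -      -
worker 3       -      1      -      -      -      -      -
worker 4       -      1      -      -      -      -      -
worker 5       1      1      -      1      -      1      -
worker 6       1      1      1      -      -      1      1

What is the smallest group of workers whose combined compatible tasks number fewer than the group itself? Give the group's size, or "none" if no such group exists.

Take S = {worker 3, worker 4}. Its neighbourhood is {task 2}, so |N(S)| = 1 < |S| = 2.
No single vertex violates Hall's condition since each has at least one neighbour, so 2 is the minimum.

2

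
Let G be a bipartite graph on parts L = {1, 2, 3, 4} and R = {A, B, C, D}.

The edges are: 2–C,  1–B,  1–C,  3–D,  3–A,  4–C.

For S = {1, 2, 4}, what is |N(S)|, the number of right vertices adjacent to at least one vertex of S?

2

The union of neighbours of {1, 2, 4} is {B, C}, which has 2 elements.
Since |N(S)| = 2 < |S| = 3, Hall's condition fails for this subset.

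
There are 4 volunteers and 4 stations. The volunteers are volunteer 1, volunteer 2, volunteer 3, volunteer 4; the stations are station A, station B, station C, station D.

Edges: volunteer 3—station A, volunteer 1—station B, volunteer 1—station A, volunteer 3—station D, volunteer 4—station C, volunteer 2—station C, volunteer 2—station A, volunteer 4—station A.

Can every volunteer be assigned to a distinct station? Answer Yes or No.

Yes

A valid assignment of size 4: volunteer 1-station B, volunteer 2-station C, volunteer 3-station D, volunteer 4-station A.
Every volunteer is matched, so this is a perfect matching.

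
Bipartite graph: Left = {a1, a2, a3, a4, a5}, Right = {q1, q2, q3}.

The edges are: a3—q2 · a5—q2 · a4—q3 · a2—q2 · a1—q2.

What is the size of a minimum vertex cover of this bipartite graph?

2

{a4, q2} is a vertex cover of size 2: every edge has an endpoint in this set.
No smaller cover exists because a1–q2, a4–q3 is a matching of size 2, and a cover must include an endpoint of each of these disjoint edges (König's theorem).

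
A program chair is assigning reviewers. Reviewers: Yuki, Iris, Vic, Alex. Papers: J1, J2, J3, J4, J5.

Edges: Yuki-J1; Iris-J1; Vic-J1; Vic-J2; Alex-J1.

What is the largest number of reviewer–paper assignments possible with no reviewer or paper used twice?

2

For example, pair Yuki-J1, Vic-J2.
The set {Yuki, Iris, Alex} has only 1 neighbour ({J1}), so by Hall's theorem at most 2 of the 4 reviewers can be matched.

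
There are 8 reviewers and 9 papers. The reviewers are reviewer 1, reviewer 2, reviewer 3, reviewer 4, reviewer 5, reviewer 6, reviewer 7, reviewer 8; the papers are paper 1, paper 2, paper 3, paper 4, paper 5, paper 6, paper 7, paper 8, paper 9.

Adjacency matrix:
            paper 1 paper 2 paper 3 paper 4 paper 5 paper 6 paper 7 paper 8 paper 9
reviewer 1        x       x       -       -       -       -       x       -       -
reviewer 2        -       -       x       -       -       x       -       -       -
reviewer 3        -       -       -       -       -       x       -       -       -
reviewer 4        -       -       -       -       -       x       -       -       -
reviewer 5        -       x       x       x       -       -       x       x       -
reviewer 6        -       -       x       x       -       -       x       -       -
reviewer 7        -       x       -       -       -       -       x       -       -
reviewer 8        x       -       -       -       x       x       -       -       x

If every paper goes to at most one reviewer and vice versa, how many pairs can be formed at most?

A valid assignment of size 7: reviewer 1-paper 7, reviewer 2-paper 3, reviewer 3-paper 6, reviewer 5-paper 8, reviewer 6-paper 4, reviewer 7-paper 2, reviewer 8-paper 1.
The set {reviewer 3, reviewer 4} has only 1 neighbour ({paper 6}), so by Hall's theorem at most 7 of the 8 reviewers can be matched.

7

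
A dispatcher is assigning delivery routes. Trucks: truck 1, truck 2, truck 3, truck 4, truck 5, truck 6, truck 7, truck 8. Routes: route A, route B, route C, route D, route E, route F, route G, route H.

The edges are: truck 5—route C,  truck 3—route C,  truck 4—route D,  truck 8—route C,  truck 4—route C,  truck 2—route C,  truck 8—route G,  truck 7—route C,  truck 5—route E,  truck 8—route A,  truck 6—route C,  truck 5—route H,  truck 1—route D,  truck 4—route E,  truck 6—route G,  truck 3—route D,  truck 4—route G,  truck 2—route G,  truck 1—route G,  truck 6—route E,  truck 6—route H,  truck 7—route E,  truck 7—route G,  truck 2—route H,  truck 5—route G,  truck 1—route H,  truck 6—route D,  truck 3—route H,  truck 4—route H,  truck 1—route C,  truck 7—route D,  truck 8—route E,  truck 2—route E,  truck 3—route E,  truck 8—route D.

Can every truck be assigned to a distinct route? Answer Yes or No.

The set {truck 1, truck 2, truck 3, truck 4, truck 5, truck 6, truck 7} has only 5 neighbours ({route C, route D, route E, route G, route H}), so by Hall's theorem at most 6 of the 8 trucks can be matched.
Hence no matching covers every truck.

No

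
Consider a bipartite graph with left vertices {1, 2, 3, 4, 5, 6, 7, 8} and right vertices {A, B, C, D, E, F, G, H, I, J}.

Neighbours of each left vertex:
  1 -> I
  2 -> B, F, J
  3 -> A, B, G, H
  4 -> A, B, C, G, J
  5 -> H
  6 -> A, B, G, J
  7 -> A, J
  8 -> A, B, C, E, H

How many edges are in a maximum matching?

A valid assignment of size 8: 1-I, 2-F, 3-G, 4-C, 5-H, 6-B, 7-J, 8-A.
All 8 left vertices are matched, so no larger matching exists.

8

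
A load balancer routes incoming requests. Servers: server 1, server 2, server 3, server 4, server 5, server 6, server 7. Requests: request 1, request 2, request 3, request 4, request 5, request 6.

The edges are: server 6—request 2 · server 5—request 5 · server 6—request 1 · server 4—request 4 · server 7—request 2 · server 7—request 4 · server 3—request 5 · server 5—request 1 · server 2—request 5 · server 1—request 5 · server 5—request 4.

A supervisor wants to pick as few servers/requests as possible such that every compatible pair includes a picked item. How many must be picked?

4

{request 1, request 2, request 4, request 5} is a vertex cover of size 4: every edge has an endpoint in this set.
No smaller cover exists because server 1–request 5, server 4–request 4, server 5–request 1, server 6–request 2 is a matching of size 4, and a cover must include an endpoint of each of these disjoint edges (König's theorem).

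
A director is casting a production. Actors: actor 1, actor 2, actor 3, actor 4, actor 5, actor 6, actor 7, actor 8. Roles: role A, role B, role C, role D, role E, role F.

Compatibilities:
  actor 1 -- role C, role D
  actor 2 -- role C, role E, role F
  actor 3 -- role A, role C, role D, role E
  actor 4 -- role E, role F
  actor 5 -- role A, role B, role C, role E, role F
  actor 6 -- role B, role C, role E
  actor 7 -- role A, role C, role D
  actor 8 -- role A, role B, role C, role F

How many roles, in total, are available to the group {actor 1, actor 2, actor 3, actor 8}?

6

The union of neighbours of {actor 1, actor 2, actor 3, actor 8} is {role A, role B, role C, role D, role E, role F}, which has 6 elements.
Since |N(S)| = 6 ≥ |S| = 4, Hall's condition holds for this subset.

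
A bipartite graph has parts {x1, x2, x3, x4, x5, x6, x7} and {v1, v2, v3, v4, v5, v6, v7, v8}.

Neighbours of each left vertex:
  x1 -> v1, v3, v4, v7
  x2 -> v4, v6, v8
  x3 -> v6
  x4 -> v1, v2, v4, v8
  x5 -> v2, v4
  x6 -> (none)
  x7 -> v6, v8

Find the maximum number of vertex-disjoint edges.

For example, pair x1-v7, x2-v4, x3-v6, x4-v1, x5-v2, x7-v8.
The set {x6} has only 0 neighbours (∅), so by Hall's theorem at most 6 of the 7 left vertices can be matched.

6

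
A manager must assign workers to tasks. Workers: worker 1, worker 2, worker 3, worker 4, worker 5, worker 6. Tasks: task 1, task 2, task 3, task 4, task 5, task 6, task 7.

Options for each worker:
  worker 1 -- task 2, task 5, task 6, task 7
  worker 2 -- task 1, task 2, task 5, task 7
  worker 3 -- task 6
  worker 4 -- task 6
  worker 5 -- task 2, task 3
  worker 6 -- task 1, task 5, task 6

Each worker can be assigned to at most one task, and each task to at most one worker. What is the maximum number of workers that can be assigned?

For example, pair worker 1→task 5, worker 2→task 7, worker 3→task 6, worker 5→task 2, worker 6→task 1.
The set {worker 3, worker 4} has only 1 neighbour ({task 6}), so by Hall's theorem at most 5 of the 6 workers can be matched.

5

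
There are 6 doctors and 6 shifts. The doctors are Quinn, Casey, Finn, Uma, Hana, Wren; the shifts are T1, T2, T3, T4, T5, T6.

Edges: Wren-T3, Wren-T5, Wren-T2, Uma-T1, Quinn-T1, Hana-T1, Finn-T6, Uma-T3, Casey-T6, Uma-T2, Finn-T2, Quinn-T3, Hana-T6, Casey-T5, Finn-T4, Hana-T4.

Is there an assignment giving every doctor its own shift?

Yes

One maximum matching: Quinn→T3, Casey→T6, Finn→T4, Uma→T2, Hana→T1, Wren→T5.
All 6 doctors are covered.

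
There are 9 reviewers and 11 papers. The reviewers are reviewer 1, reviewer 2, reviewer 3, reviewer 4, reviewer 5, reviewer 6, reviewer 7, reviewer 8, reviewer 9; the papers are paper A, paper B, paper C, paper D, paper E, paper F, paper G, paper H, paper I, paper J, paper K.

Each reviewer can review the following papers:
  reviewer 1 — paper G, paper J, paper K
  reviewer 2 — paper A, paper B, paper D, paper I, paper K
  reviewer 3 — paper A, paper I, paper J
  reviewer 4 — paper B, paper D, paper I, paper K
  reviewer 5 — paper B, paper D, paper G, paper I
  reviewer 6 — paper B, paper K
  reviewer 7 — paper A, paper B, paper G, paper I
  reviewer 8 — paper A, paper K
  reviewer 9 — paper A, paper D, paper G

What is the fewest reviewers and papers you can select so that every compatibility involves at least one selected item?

7

{paper A, paper B, paper D, paper G, paper I, paper J, paper K} is a vertex cover of size 7: every edge has an endpoint in this set.
No smaller cover exists because reviewer 1–paper J, reviewer 2–paper D, reviewer 3–paper A, reviewer 4–paper K, reviewer 5–paper G, reviewer 6–paper B, reviewer 7–paper I is a matching of size 7, and a cover must include an endpoint of each of these disjoint edges (König's theorem).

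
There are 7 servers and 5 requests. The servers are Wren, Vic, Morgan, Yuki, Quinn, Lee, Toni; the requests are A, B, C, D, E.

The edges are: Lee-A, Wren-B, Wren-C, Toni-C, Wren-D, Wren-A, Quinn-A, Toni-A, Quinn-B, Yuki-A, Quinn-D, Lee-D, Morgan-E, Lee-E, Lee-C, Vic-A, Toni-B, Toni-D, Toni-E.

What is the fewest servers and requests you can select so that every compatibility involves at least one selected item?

A maximum matching has 5 edges (e.g. Wren–B, Vic–A, Morgan–E, Quinn–D, Lee–C).
By König's theorem the minimum vertex cover has the same size. One such cover is {A, B, C, D, E}.

5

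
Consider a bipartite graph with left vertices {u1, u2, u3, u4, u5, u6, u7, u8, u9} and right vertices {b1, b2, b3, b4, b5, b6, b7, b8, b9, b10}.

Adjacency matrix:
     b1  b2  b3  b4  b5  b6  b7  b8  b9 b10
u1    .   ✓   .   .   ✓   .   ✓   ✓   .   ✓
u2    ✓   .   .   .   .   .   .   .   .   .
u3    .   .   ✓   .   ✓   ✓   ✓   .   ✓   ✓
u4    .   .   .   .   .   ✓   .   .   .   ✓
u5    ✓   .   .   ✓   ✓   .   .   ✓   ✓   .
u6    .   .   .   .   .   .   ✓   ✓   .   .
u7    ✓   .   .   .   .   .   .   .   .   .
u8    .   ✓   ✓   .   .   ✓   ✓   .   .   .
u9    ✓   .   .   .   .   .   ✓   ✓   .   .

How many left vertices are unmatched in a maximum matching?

A valid assignment of size 8: u1→b5, u2→b1, u3→b6, u4→b10, u5→b4, u6→b7, u8→b3, u9→b8.
The set {u2, u7} has only 1 neighbour ({b1}), so by Hall's theorem at most 8 of the 9 left vertices can be matched.
That matches 8 of the 9, leaving 1 unmatched; no matching can do better.

1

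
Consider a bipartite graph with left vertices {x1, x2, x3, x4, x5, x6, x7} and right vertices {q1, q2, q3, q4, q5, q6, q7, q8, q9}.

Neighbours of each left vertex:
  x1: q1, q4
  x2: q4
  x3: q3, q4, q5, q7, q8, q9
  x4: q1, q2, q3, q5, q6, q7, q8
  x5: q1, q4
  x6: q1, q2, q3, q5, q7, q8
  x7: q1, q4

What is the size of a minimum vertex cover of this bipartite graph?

A maximum matching has 5 edges (e.g. x1–q1, x2–q4, x3–q9, x4–q6, x6–q7).
By König's theorem the minimum vertex cover has the same size. One such cover is {x3, x4, x6, q1, q4}.

5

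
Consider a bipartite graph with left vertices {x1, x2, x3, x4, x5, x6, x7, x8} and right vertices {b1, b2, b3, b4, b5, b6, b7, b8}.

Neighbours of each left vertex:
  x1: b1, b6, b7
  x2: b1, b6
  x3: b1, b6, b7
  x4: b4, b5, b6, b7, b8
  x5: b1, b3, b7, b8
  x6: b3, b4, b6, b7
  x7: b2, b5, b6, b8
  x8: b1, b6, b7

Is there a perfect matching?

No

The set {x1, x2, x3, x8} has only 3 neighbours ({b1, b6, b7}), so by Hall's theorem at most 7 of the 8 left vertices can be matched.
Hence no matching covers every left vertex.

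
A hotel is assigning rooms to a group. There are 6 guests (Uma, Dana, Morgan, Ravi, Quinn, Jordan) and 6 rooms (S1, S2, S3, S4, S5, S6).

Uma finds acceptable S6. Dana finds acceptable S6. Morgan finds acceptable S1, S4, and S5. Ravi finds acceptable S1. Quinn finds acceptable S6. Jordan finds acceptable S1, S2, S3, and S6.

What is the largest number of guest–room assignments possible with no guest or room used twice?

4

For example, pair Uma-S6, Morgan-S4, Ravi-S1, Jordan-S2.
The set {Uma, Dana, Quinn} has only 1 neighbour ({S6}), so by Hall's theorem at most 4 of the 6 guests can be matched.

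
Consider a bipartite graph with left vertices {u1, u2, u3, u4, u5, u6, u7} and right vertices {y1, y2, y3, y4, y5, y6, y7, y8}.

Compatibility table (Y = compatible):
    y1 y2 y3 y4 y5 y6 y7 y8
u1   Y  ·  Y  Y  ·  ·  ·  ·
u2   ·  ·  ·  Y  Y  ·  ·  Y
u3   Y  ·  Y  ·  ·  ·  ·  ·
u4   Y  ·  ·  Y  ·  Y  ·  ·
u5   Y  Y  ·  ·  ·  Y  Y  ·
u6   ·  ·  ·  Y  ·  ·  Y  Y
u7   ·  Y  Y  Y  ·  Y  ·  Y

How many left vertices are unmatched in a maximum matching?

For example, pair u1–y4, u2–y5, u3–y3, u4–y1, u5–y7, u6–y8, u7–y6.
This saturates every left vertex, so 7 is the maximum.
That matches 7 of the 7, leaving 0 unmatched; no matching can do better.

0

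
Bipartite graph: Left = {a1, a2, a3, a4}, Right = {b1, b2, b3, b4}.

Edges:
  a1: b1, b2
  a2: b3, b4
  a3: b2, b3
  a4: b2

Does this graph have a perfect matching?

A valid assignment of size 4: a1–b1, a2–b4, a3–b3, a4–b2.
All 4 left vertices are covered.

Yes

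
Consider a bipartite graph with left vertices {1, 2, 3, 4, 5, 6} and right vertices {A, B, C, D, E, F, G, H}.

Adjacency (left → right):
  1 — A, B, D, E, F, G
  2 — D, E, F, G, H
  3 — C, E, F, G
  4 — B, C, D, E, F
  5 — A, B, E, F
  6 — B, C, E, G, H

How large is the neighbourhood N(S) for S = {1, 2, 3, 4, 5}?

8

The union of neighbours of {1, 2, 3, 4, 5} is {A, B, C, D, E, F, G, H}, which has 8 elements.
Since |N(S)| = 8 ≥ |S| = 5, Hall's condition holds for this subset.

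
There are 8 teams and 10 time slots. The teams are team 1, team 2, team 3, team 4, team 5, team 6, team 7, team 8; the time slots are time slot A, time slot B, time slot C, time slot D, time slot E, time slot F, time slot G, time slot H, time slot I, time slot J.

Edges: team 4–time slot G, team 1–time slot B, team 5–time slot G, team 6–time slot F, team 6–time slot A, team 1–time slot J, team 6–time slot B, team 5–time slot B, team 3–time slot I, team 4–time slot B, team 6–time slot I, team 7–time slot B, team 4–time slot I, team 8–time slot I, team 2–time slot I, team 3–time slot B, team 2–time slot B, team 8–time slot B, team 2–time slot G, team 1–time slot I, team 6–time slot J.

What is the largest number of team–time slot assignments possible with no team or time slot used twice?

One maximum matching: team 1-time slot J, team 2-time slot G, team 3-time slot B, team 4-time slot I, team 6-time slot F.
The set {team 2, team 3, team 4, team 5, team 7, team 8} has only 3 neighbours ({time slot B, time slot G, time slot I}), so by Hall's theorem at most 5 of the 8 teams can be matched.

5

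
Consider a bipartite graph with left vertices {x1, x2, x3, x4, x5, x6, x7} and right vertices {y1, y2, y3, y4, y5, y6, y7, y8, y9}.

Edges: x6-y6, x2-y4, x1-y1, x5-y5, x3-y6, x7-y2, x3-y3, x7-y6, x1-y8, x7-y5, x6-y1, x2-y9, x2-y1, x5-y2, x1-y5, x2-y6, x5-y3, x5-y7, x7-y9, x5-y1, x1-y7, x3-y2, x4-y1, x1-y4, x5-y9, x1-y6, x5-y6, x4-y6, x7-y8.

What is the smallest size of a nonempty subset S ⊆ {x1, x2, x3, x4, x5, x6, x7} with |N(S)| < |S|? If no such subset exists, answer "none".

none

A matching saturating every left vertex exists, for instance x1→y7, x2→y4, x3→y2, x4→y6, x5→y3, x6→y1, x7→y9.
By Hall's marriage theorem, this means |N(S)| ≥ |S| for every subset S, so no violating subset exists.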